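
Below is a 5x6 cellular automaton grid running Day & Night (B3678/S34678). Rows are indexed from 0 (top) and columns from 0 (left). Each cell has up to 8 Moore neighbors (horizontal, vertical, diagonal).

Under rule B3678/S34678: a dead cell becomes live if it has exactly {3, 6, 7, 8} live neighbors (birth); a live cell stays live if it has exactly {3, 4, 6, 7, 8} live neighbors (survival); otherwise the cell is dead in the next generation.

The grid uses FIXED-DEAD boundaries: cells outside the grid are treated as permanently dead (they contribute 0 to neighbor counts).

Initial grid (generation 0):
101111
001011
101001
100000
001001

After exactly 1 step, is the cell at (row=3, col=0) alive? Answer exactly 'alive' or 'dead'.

Answer: dead

Derivation:
Simulating step by step:
Generation 0 (given above): 14 live cells
Generation 1: 9 live cells
010111
001101
000110
000000
000000

Cell (3,0) at generation 1: 0 -> dead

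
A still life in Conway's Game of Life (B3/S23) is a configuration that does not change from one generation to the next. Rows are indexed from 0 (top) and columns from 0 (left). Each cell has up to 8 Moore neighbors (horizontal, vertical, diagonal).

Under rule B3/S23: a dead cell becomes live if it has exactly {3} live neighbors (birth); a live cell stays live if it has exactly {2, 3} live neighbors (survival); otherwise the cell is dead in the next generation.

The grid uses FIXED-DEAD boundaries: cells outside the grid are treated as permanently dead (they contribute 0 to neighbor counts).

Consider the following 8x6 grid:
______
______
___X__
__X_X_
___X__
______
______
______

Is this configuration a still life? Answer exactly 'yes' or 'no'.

Answer: yes

Derivation:
Compute generation 1 and compare to generation 0 (given above):
Generation 1:
______
______
___X__
__X_X_
___X__
______
______
______
The grids are IDENTICAL -> still life.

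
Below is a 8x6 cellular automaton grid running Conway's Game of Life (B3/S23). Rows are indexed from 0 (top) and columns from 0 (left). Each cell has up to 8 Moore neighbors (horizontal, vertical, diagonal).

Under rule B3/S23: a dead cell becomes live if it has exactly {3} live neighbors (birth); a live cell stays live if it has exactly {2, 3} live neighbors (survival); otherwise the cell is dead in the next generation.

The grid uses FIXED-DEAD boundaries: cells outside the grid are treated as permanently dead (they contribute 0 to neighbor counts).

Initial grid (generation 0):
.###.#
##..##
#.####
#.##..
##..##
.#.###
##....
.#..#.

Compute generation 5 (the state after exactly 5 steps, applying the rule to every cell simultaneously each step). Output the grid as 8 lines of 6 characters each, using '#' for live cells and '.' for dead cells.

Simulating step by step:
Generation 0 (given above): 28 live cells
Generation 1: 19 live cells
####.#
#.....
#....#
#.....
#....#
...#.#
##.#.#
##....
Generation 2: 20 live cells
###...
#.#.#.
##....
##....
....#.
###..#
##....
###...
Generation 3: 13 live cells
#.##..
..##..
..#...
##....
..#...
#.#...
......
#.#...
Generation 4: 10 live cells
.###..
......
..##..
.##...
#.#...
.#....
......
......
Generation 5: 8 live cells
(generation 5 grid is the final answer)

Answer: ..#...
.#....
.###..
......
#.#...
.#....
......
......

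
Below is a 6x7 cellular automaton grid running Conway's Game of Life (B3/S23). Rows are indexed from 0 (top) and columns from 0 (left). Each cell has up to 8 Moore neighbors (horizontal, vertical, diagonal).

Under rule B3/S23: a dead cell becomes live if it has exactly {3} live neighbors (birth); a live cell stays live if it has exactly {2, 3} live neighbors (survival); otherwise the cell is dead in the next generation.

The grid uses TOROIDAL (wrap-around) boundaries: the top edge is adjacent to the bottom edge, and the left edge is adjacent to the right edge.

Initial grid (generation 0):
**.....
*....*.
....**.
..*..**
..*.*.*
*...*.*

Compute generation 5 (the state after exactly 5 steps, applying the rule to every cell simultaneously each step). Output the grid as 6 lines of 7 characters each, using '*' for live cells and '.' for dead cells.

Answer: .*....*
.***...
....*.*
...*.**
.......
*.*****

Derivation:
Simulating step by step:
Generation 0 (given above): 15 live cells
Generation 1: 12 live cells
.*...*.
**..**.
....*..
......*
.*..*..
...*..*
Generation 2: 18 live cells
.**..*.
**..***
*...*.*
.....*.
*....*.
*.*.**.
Generation 3: 16 live cells
..*....
..***..
.*..*..
*...**.
.*...*.
*.****.
Generation 4: 19 live cells
.....*.
.**.*..
.**....
**..***
***....
..*****
Generation 5: 16 live cells
(generation 5 grid is the final answer)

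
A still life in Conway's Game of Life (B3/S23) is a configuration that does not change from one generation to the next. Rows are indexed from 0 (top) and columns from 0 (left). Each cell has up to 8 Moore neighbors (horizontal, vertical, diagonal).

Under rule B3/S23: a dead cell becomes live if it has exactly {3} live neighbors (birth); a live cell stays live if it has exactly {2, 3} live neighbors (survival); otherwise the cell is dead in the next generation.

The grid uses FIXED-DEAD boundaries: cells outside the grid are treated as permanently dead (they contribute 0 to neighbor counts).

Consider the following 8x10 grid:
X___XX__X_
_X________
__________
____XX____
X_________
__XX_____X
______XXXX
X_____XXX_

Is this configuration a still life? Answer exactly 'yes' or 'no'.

Answer: no

Derivation:
Compute generation 1 and compare to generation 0 (given above):
Generation 1:
__________
__________
__________
__________
___XX_____
_______X_X
______X__X
______X__X
Cell (0,0) differs: gen0=1 vs gen1=0 -> NOT a still life.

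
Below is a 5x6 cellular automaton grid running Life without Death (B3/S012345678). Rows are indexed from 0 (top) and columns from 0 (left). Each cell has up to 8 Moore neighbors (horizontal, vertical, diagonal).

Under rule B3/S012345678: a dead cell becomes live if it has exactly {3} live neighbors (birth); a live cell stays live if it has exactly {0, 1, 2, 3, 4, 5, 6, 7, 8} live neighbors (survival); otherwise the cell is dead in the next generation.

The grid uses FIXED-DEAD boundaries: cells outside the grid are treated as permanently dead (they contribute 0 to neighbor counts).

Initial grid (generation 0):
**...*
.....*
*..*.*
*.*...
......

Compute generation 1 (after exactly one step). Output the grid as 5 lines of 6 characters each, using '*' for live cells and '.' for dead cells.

Answer: **...*
**...*
**.***
***...
......

Derivation:
Simulating step by step:
Generation 0 (given above): 9 live cells
Generation 1: 14 live cells
(generation 1 grid is the final answer)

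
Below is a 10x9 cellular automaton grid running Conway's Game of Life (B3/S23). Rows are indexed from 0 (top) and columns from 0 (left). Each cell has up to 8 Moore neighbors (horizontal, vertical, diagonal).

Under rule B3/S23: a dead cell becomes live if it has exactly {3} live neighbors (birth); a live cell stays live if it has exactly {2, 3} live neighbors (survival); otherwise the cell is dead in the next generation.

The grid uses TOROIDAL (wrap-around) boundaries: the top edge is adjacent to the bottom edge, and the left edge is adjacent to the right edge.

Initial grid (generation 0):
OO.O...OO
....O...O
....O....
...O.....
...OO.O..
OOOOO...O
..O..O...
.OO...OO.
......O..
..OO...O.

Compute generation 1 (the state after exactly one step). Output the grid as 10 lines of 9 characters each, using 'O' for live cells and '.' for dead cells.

Simulating step by step:
Generation 0 (given above): 28 live cells
Generation 1: 37 live cells
(generation 1 grid is the final answer)

Answer: OO.OO..O.
...OO..OO
...OO....
...O.O...
OO...O...
OO.......
....OOOOO
.OO..OOO.
.O.O..O..
OOOO..OO.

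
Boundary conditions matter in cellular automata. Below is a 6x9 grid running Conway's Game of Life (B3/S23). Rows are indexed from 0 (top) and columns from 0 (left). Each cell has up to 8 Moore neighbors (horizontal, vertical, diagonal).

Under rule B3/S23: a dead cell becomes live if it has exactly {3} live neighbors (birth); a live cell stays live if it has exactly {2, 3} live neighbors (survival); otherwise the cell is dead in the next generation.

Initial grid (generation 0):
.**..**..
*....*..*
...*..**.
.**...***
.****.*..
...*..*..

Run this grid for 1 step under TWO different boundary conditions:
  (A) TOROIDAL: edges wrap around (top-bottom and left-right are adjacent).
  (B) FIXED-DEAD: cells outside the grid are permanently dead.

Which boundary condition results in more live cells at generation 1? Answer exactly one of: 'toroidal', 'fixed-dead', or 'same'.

Answer: toroidal

Derivation:
Under TOROIDAL boundary, generation 1:
***.****.
***.**..*
.**..*...
**..*...*
**..*.*..
......**.
Population = 26

Under FIXED-DEAD boundary, generation 1:
.*...**..
.**.**...
.**..*...
.*..*...*
.*..*.*..
...***...
Population = 19

Comparison: toroidal=26, fixed-dead=19 -> toroidal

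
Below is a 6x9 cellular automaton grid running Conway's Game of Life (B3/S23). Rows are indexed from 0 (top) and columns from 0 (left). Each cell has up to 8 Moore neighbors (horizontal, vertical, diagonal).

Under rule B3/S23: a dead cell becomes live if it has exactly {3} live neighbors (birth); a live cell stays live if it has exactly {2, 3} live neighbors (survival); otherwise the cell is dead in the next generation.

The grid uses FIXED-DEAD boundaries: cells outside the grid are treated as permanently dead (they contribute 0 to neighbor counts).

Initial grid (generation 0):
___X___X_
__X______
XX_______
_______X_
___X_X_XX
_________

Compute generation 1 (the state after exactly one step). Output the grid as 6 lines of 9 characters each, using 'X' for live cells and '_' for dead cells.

Answer: _________
_XX______
_X_______
______XXX
______XXX
_________

Derivation:
Simulating step by step:
Generation 0 (given above): 10 live cells
Generation 1: 9 live cells
(generation 1 grid is the final answer)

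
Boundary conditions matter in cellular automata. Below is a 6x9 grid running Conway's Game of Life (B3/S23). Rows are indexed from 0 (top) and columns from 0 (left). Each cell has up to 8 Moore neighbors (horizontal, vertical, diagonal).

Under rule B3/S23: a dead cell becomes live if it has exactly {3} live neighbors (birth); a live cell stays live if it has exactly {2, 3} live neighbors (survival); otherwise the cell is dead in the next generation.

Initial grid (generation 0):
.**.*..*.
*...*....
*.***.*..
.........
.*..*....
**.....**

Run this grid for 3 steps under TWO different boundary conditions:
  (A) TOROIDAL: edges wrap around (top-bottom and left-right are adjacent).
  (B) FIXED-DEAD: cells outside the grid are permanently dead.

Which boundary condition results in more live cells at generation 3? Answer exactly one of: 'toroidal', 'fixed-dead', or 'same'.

Under TOROIDAL boundary, generation 3:
..***.**.
...**...*
.**......
.*..*....
.*.**.**.
......*..
Population = 18

Under FIXED-DEAD boundary, generation 3:
.........
**.......
**.......
.........
.........
.........
Population = 4

Comparison: toroidal=18, fixed-dead=4 -> toroidal

Answer: toroidal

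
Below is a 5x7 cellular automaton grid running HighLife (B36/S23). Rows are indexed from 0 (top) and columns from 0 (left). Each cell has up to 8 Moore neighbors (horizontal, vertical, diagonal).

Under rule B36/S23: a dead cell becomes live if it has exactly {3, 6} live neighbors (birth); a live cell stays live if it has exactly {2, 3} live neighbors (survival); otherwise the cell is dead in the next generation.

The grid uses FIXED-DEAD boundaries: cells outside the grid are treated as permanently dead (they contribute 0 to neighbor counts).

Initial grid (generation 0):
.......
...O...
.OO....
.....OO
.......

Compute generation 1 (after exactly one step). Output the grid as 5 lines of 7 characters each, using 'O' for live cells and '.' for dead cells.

Answer: .......
..O....
..O....
.......
.......

Derivation:
Simulating step by step:
Generation 0 (given above): 5 live cells
Generation 1: 2 live cells
(generation 1 grid is the final answer)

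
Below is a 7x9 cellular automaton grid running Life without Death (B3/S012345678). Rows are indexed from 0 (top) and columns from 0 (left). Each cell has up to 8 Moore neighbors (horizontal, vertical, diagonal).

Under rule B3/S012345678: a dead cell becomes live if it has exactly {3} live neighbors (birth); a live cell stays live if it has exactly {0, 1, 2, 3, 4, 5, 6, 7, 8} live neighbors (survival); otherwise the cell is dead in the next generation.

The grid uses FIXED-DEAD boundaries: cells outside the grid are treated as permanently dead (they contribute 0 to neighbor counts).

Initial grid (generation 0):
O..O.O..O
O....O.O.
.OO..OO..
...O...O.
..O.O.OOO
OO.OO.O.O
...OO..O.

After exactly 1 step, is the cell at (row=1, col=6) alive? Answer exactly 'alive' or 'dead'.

Simulating step by step:
Generation 0 (given above): 27 live cells
Generation 1: 38 live cells
O..OOOO.O
O.O..O.O.
.OO.OOOO.
.O.OO..OO
.OO.O.OOO
OO.OO.O.O
..OOOO.O.

Cell (1,6) at generation 1: 0 -> dead

Answer: dead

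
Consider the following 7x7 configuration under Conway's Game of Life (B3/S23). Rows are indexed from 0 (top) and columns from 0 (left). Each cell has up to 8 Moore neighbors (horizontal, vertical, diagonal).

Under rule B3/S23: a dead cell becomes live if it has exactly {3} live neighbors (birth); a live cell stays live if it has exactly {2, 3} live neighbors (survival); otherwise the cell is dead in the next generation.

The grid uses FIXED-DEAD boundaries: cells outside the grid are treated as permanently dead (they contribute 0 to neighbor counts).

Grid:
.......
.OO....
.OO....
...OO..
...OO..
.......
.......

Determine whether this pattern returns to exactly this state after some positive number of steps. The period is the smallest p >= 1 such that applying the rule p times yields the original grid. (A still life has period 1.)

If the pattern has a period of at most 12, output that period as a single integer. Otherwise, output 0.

Simulating and comparing each generation to the original:
Gen 0 (original, given above): 8 live cells
Gen 1: 6 live cells, differs from original
Gen 2: 8 live cells, MATCHES original -> period = 2

Answer: 2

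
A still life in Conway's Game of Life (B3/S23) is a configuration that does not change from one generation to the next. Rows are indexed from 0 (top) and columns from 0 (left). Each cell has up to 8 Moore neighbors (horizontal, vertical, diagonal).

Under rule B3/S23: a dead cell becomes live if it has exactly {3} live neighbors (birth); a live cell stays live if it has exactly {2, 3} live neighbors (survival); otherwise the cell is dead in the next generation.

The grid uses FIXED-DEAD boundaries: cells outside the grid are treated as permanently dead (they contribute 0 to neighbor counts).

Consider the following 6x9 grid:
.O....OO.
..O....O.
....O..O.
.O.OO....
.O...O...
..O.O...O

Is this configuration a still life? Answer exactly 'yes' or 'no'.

Answer: no

Derivation:
Compute generation 1 and compare to generation 0 (given above):
Generation 1:
......OO.
.......OO
..O.O....
..OOOO...
.O...O...
.........
Cell (0,1) differs: gen0=1 vs gen1=0 -> NOT a still life.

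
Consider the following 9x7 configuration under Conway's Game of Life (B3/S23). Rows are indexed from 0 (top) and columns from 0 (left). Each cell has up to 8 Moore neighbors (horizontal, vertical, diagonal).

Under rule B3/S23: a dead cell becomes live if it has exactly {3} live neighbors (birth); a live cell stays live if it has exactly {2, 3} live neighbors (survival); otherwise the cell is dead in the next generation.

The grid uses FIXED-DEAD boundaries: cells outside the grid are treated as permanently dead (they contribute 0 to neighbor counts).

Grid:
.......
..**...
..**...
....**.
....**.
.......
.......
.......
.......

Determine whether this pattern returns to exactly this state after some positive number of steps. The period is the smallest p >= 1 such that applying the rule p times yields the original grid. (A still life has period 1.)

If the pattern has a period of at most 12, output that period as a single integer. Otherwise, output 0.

Answer: 2

Derivation:
Simulating and comparing each generation to the original:
Gen 0 (original, given above): 8 live cells
Gen 1: 6 live cells, differs from original
Gen 2: 8 live cells, MATCHES original -> period = 2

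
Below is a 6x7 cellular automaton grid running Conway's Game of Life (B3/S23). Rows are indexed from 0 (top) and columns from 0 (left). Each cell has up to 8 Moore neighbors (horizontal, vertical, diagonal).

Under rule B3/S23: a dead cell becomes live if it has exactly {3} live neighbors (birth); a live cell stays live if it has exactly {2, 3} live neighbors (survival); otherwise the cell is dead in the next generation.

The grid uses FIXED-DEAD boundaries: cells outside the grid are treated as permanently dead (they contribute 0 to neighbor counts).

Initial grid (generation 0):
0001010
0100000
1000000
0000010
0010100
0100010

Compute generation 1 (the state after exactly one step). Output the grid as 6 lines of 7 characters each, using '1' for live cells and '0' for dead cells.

Simulating step by step:
Generation 0 (given above): 9 live cells
Generation 1: 2 live cells
(generation 1 grid is the final answer)

Answer: 0000000
0000000
0000000
0000000
0000110
0000000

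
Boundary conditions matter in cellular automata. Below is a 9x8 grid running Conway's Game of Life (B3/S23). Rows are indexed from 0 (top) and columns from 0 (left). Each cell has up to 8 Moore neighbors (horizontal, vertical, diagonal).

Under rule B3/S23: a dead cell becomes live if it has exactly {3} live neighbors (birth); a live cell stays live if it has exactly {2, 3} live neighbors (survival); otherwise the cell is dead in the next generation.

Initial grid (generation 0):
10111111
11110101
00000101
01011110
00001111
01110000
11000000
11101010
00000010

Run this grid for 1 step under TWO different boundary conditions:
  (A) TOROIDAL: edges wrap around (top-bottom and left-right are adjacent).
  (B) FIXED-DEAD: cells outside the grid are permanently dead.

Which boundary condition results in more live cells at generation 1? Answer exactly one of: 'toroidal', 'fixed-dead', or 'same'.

Under TOROIDAL boundary, generation 1:
00000000
00000000
00000001
10010000
11000001
01111111
00000001
10100100
00000000
Population = 17

Under FIXED-DEAD boundary, generation 1:
10000101
10000001
10000001
00010000
01000001
11111110
00000000
10100100
01000100
Population = 22

Comparison: toroidal=17, fixed-dead=22 -> fixed-dead

Answer: fixed-dead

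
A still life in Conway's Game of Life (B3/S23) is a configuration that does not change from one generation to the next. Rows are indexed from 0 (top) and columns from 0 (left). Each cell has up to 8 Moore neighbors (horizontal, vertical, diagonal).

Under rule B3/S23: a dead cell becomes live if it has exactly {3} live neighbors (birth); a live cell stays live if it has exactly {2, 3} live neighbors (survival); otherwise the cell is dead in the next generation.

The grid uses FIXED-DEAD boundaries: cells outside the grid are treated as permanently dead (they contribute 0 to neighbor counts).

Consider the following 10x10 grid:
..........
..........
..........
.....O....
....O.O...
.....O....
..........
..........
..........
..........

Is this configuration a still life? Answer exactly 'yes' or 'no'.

Answer: yes

Derivation:
Compute generation 1 and compare to generation 0 (given above):
Generation 1:
..........
..........
..........
.....O....
....O.O...
.....O....
..........
..........
..........
..........
The grids are IDENTICAL -> still life.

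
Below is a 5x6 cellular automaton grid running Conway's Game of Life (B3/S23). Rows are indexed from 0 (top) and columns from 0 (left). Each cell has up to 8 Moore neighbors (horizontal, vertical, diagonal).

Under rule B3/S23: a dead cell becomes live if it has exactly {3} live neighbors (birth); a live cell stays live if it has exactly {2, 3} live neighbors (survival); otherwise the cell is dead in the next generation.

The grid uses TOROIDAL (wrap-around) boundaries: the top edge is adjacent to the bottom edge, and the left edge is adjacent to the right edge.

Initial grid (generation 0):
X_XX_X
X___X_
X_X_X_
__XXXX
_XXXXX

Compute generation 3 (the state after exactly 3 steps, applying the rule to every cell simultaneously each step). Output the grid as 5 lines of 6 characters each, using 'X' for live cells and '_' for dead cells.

Simulating step by step:
Generation 0 (given above): 18 live cells
Generation 1: 5 live cells
______
X_X_X_
X_X___
______
______
Generation 2: 4 live cells
______
___X_X
___X_X
______
______
Generation 3: 0 live cells
(generation 3 grid is the final answer)

Answer: ______
______
______
______
______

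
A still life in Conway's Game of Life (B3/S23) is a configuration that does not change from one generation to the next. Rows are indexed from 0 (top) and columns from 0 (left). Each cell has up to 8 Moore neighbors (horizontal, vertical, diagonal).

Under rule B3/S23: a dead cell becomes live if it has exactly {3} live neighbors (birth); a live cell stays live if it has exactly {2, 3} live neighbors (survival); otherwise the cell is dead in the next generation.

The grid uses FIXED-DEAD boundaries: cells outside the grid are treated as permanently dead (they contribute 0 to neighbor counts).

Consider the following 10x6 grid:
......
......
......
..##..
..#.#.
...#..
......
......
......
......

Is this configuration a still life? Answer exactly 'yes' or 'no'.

Answer: yes

Derivation:
Compute generation 1 and compare to generation 0 (given above):
Generation 1:
......
......
......
..##..
..#.#.
...#..
......
......
......
......
The grids are IDENTICAL -> still life.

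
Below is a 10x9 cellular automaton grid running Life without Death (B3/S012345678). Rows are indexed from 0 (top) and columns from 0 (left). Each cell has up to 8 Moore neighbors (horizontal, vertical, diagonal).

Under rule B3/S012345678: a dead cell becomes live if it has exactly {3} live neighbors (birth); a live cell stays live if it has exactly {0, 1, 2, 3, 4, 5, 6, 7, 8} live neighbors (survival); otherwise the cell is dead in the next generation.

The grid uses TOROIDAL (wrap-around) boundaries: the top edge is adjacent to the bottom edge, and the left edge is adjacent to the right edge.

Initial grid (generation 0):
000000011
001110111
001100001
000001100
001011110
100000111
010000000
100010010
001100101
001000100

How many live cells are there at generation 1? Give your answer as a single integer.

Simulating step by step:
Generation 0 (given above): 32 live cells
Generation 1: 46 live cells
001001011
101110111
001100001
001001100
001011110
110000111
010000100
111110011
011101101
001100101
Population at generation 1: 46

Answer: 46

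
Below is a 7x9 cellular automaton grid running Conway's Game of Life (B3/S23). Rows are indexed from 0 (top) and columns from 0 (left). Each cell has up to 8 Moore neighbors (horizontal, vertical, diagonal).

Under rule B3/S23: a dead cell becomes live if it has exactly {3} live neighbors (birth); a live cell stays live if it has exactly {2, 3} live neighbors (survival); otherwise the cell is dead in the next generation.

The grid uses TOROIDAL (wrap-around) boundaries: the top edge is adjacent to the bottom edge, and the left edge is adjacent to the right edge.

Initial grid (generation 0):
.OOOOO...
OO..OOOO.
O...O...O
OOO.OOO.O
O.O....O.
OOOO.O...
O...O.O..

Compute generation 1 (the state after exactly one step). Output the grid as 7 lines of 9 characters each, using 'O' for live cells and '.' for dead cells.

Answer: ..O....OO
......OO.
..O......
..O.OOO..
.......O.
O.OOOOO..
O.....O..

Derivation:
Simulating step by step:
Generation 0 (given above): 32 live cells
Generation 1: 19 live cells
(generation 1 grid is the final answer)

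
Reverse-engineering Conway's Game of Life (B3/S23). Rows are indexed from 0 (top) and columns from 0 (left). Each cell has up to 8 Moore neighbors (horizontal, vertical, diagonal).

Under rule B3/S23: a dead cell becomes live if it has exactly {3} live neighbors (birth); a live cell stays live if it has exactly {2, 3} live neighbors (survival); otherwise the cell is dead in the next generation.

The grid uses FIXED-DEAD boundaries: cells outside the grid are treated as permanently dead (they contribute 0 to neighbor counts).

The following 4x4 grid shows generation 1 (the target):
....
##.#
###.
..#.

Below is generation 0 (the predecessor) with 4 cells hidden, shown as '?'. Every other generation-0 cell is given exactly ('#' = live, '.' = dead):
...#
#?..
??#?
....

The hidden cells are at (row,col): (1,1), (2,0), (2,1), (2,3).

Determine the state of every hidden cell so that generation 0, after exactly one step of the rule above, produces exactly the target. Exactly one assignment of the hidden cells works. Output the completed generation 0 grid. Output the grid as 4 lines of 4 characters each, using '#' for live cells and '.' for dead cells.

Answer: ...#
##..
.###
....

Derivation:
Hidden generation-0 cells (in order): (1,1), (2,0), (2,1), (2,3).
A hidden cell only influences target cells in its own 3x3 neighborhood. Try each of the 2^4 = 16 assignments, step the completed generation 0 forward once under B3/S23, and compare with the target:
  (1,1)=. (2,0)=. (2,1)=. (2,3)=. -> step gives (1,0)='.' but target has '#' -> reject
  (1,1)=. (2,0)=. (2,1)=. (2,3)=# -> step gives (1,0)='.' but target has '#' -> reject
  (1,1)=. (2,0)=. (2,1)=# (2,3)=. -> step gives (1,0)='.' but target has '#' -> reject
  (1,1)=. (2,0)=. (2,1)=# (2,3)=# -> step gives (1,0)='.' but target has '#' -> reject
  (1,1)=. (2,0)=# (2,1)=. (2,3)=. -> step gives (1,0)='.' but target has '#' -> reject
  (1,1)=. (2,0)=# (2,1)=. (2,3)=# -> step gives (1,0)='.' but target has '#' -> reject
  (1,1)=. (2,0)=# (2,1)=# (2,3)=. -> step gives (1,1)='.' but target has '#' -> reject
  (1,1)=. (2,0)=# (2,1)=# (2,3)=# -> step gives (1,1)='.' but target has '#' -> reject
  (1,1)=# (2,0)=. (2,1)=. (2,3)=. -> step gives (1,0)='.' but target has '#' -> reject
  (1,1)=# (2,0)=. (2,1)=. (2,3)=# -> step gives (1,0)='.' but target has '#' -> reject
  (1,1)=# (2,0)=. (2,1)=# (2,3)=. -> step gives (1,3)='.' but target has '#' -> reject
  (1,1)=# (2,0)=. (2,1)=# (2,3)=# -> step reproduces the target at every cell -> ACCEPT
  (1,1)=# (2,0)=# (2,1)=. (2,3)=. -> step gives (1,2)='#' but target has '.' -> reject
  (1,1)=# (2,0)=# (2,1)=. (2,3)=# -> step gives (2,1)='.' but target has '#' -> reject
  (1,1)=# (2,0)=# (2,1)=# (2,3)=. -> step gives (1,1)='.' but target has '#' -> reject
  (1,1)=# (2,0)=# (2,1)=# (2,3)=# -> step gives (1,1)='.' but target has '#' -> reject
Unique solution: (1,1)=live, (2,0)=dead, (2,1)=live, (2,3)=live.
Check: live-neighbor counts of every cell in the completed generation 0:
2220
2353
3331
1232
Applying B3/S23 to generation 0 with these counts gives:
....
##.#
###.
..#.
which matches the target exactly.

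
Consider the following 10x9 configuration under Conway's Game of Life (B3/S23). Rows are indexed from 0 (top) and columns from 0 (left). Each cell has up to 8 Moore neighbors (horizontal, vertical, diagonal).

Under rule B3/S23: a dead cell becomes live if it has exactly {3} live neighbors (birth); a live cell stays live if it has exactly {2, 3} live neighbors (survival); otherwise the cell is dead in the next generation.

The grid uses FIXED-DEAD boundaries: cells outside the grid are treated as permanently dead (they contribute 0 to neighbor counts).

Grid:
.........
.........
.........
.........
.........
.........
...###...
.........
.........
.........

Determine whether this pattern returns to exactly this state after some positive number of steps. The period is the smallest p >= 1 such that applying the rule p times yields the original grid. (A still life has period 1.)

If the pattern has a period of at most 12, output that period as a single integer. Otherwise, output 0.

Answer: 2

Derivation:
Simulating and comparing each generation to the original:
Gen 0 (original, given above): 3 live cells
Gen 1: 3 live cells, differs from original
Gen 2: 3 live cells, MATCHES original -> period = 2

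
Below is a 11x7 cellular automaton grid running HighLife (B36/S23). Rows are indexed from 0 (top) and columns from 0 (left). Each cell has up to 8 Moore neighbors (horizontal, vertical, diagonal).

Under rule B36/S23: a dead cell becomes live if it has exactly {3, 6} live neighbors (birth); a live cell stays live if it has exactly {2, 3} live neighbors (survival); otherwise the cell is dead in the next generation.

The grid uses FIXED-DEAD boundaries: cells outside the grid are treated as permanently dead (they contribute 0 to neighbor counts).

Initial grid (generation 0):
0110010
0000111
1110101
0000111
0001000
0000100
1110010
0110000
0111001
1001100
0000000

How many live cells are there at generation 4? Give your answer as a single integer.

Answer: 15

Derivation:
Simulating step by step:
Generation 0 (given above): 29 live cells
Generation 1: 24 live cells
0000111
1000101
0100000
0110101
0001000
0111100
1011000
0000000
1000100
0101100
0000000
Generation 2: 22 live cells
0000101
0000101
1111000
0111000
0010010
0100100
0000100
0101000
0001100
0001100
0000000
Generation 3: 18 live cells
0000000
0110100
1000100
1000100
0000100
0001110
0011100
0011000
0000000
0001100
0000000
Generation 4: 15 live cells
0000000
0101000
1000110
0001110
0000000
0010010
0000010
0010100
0010100
0000000
0000000
Population at generation 4: 15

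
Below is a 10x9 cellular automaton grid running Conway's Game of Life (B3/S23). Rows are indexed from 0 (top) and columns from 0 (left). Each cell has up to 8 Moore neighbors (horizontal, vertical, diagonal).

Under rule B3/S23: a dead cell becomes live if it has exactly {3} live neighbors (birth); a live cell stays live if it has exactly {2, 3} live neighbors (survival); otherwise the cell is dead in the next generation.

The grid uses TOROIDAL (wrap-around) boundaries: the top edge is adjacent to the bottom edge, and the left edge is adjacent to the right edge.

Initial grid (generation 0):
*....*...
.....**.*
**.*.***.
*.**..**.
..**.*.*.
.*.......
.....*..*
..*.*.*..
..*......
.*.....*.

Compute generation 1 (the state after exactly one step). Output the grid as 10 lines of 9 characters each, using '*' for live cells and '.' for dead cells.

Answer: *....*.**
.*......*
**.*.....
*........
...**..**
..*.*.*..
.....*...
...*.*...
.***.....
.*.......

Derivation:
Simulating step by step:
Generation 0 (given above): 29 live cells
Generation 1: 24 live cells
(generation 1 grid is the final answer)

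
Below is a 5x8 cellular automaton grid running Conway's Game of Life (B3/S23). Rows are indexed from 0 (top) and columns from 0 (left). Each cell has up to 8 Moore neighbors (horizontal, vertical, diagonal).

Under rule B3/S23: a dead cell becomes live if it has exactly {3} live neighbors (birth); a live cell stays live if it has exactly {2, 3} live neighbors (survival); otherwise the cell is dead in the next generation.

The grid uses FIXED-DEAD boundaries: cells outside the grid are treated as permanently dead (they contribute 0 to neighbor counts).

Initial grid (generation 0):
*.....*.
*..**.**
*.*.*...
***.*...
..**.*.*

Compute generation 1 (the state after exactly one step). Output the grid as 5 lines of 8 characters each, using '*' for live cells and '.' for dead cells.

Answer: .....***
*..**.**
*.*.*...
*...**..
..***...

Derivation:
Simulating step by step:
Generation 0 (given above): 18 live cells
Generation 1: 17 live cells
(generation 1 grid is the final answer)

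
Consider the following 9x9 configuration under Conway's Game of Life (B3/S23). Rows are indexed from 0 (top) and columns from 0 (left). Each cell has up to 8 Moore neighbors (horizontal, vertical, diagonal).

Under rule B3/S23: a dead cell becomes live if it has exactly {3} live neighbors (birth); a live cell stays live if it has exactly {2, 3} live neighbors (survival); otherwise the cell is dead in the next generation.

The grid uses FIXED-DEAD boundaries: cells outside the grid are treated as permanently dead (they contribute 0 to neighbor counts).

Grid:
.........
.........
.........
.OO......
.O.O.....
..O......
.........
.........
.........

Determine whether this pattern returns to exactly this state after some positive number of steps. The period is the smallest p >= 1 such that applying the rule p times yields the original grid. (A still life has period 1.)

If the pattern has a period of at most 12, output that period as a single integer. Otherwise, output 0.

Simulating and comparing each generation to the original:
Gen 0 (original, given above): 5 live cells
Gen 1: 5 live cells, MATCHES original -> period = 1

Answer: 1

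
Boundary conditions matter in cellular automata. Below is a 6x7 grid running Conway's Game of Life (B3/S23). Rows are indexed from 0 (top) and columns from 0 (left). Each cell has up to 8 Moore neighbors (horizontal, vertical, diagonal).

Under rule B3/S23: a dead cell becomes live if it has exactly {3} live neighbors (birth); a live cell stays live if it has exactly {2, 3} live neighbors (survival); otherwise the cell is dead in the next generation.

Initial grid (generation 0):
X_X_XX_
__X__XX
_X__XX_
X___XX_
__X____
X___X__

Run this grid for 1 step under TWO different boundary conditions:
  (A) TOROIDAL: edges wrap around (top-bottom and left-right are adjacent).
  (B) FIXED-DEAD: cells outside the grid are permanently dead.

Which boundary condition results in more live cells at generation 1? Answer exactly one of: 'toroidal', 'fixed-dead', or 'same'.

Answer: toroidal

Derivation:
Under TOROIDAL boundary, generation 1:
X___X__
X_X____
XX_X___
_X_XXXX
_X_XXXX
____XXX
Population = 20

Under FIXED-DEAD boundary, generation 1:
_X_XXXX
__X___X
_X_X___
_X_XXX_
_X_XXX_
_______
Population = 17

Comparison: toroidal=20, fixed-dead=17 -> toroidal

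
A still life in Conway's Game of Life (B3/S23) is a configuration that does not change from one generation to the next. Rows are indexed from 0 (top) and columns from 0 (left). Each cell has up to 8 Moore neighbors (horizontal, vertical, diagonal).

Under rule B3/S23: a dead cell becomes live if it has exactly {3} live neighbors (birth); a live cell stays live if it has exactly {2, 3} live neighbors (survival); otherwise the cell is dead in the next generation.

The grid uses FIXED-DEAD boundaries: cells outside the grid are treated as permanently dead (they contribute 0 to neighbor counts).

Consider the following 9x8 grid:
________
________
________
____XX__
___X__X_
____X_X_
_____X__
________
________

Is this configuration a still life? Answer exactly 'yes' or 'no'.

Compute generation 1 and compare to generation 0 (given above):
Generation 1:
________
________
________
____XX__
___X__X_
____X_X_
_____X__
________
________
The grids are IDENTICAL -> still life.

Answer: yes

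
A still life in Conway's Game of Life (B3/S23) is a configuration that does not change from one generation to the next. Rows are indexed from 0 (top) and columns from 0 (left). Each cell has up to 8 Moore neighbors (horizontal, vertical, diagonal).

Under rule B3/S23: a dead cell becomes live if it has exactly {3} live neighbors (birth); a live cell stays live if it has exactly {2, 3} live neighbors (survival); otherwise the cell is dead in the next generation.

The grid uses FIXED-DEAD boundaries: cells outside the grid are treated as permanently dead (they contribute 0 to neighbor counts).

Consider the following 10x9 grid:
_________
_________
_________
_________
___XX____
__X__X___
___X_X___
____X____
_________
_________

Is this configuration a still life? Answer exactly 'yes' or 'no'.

Answer: yes

Derivation:
Compute generation 1 and compare to generation 0 (given above):
Generation 1:
_________
_________
_________
_________
___XX____
__X__X___
___X_X___
____X____
_________
_________
The grids are IDENTICAL -> still life.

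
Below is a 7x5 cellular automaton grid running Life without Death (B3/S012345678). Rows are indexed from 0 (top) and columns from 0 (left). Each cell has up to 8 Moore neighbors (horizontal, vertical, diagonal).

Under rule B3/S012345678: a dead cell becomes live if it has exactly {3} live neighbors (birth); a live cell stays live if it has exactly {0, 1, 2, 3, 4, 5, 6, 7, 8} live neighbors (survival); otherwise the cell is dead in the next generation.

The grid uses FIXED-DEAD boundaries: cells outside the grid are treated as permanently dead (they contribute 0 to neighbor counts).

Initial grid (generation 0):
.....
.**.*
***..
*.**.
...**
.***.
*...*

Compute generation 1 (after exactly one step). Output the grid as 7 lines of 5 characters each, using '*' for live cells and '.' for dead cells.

Simulating step by step:
Generation 0 (given above): 16 live cells
Generation 1: 22 live cells
(generation 1 grid is the final answer)

Answer: .....
*****
***..
*.***
...**
.***.
*****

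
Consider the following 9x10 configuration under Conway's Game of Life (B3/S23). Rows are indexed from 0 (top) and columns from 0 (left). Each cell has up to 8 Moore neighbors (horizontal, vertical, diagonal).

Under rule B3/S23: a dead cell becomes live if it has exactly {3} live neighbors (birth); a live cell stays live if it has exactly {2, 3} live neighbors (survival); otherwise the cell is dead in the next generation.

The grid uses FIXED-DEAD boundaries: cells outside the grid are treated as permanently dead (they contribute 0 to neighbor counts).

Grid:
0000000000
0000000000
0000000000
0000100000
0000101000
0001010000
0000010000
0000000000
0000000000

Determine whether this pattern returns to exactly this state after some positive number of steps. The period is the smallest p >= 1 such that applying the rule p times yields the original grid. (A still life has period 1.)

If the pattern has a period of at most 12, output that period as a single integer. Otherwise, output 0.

Simulating and comparing each generation to the original:
Gen 0 (original, given above): 6 live cells
Gen 1: 6 live cells, differs from original
Gen 2: 6 live cells, MATCHES original -> period = 2

Answer: 2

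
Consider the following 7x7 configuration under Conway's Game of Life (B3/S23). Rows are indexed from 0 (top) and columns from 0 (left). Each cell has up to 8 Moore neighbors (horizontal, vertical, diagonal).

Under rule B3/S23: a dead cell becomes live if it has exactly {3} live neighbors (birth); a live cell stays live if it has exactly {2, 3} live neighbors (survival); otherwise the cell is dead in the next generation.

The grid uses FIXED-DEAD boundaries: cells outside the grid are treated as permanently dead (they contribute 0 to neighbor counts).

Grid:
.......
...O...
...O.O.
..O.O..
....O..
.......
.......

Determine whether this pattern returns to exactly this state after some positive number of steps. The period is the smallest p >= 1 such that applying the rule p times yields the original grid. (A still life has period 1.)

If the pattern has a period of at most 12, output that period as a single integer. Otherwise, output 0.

Simulating and comparing each generation to the original:
Gen 0 (original, given above): 6 live cells
Gen 1: 6 live cells, differs from original
Gen 2: 6 live cells, MATCHES original -> period = 2

Answer: 2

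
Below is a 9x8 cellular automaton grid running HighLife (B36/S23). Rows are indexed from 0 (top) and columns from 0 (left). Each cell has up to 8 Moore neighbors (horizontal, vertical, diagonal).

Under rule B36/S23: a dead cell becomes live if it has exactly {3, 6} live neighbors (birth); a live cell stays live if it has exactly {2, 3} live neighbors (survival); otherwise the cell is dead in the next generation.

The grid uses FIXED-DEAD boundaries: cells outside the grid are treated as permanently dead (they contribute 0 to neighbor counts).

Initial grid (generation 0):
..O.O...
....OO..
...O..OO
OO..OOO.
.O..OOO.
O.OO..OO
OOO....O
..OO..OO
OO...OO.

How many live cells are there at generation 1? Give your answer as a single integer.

Answer: 28

Derivation:
Simulating step by step:
Generation 0 (given above): 33 live cells
Generation 1: 28 live cells
...OOO..
....OOO.
...O.O.O
OOOO....
........
OO.OO..O
O.......
.O.O.O.O
.OO..OOO
Population at generation 1: 28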